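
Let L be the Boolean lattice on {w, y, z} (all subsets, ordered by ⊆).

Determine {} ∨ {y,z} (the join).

{y,z}

Under ⊆, join is union: {} ∪ {y,z} = {y,z}.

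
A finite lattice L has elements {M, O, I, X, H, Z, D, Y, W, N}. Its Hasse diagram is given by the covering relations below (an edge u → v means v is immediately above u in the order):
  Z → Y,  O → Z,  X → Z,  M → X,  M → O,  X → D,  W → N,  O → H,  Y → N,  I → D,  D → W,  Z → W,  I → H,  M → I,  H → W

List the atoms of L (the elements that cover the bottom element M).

The atoms are exactly the elements that cover M: I, O, X.

I, O, X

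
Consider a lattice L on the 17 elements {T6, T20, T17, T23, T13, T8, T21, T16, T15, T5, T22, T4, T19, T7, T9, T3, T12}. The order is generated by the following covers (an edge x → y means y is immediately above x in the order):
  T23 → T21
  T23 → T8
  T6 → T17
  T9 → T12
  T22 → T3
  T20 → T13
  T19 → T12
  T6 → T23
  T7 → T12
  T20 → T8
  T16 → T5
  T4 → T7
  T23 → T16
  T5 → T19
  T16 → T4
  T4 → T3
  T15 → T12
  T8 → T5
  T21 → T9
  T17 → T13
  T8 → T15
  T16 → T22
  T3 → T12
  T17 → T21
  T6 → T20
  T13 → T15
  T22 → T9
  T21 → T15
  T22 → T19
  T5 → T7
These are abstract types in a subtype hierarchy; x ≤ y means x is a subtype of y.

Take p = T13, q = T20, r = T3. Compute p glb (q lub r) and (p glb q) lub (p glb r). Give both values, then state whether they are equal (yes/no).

T13; T20; no

q lub r = T12, so p glb (q lub r) = T13 glb T12 = T13.
p glb q = T20 and p glb r = T6, so (p glb q) lub (p glb r) = T20 lub T6 = T20.
Equal: no.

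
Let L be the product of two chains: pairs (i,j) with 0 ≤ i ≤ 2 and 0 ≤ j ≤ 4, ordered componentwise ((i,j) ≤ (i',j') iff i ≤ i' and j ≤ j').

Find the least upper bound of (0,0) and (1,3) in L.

(1,3)

In a product of chains, the join is componentwise max, giving (1,3).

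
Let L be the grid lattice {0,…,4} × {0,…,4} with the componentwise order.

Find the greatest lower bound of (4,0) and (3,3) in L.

(3,0)

In a product of chains, the meet is componentwise min, giving (3,0).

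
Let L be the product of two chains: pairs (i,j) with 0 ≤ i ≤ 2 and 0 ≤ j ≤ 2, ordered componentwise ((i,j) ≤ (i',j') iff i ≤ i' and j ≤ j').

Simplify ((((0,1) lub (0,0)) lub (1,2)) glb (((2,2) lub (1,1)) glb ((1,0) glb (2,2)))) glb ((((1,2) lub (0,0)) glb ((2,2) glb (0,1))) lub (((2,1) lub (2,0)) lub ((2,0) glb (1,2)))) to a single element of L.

(1,0)

(0,1) ∨ (0,0) = (0,1)
(0,1) ∨ (1,2) = (1,2)
(2,2) ∨ (1,1) = (2,2)
(1,0) ∧ (2,2) = (1,0)
(2,2) ∧ (1,0) = (1,0)
(1,2) ∧ (1,0) = (1,0)
(1,2) ∨ (0,0) = (1,2)
(2,2) ∧ (0,1) = (0,1)
(1,2) ∧ (0,1) = (0,1)
(2,1) ∨ (2,0) = (2,1)
(2,0) ∧ (1,2) = (1,0)
(2,1) ∨ (1,0) = (2,1)
(0,1) ∨ (2,1) = (2,1)
(1,0) ∧ (2,1) = (1,0)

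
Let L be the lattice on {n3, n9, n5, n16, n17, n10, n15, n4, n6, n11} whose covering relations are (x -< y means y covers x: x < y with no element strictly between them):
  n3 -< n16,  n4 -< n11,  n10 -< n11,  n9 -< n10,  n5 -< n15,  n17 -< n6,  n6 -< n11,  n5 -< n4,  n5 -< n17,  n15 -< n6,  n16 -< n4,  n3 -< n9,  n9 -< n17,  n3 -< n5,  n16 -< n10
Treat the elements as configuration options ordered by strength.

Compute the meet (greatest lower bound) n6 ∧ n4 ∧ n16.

n3

Common lower bounds of {n6, n4, n16}: n3.
The greatest among these is n3.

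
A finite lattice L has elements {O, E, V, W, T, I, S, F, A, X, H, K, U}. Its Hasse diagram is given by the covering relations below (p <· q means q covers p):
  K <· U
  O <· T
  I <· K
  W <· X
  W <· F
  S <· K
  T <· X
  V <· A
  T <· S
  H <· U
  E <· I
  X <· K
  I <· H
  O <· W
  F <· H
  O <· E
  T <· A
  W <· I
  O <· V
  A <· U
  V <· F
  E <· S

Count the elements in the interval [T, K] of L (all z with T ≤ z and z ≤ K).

4

The interval [T, K] = {K, S, T, X}, which has 4 elements.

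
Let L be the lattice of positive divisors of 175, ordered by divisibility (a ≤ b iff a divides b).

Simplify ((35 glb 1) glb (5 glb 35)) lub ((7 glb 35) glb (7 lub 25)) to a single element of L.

7

35 ∧ 1 = 1
5 ∧ 35 = 5
1 ∧ 5 = 1
7 ∧ 35 = 7
7 ∨ 25 = 175
7 ∧ 175 = 7
1 ∨ 7 = 7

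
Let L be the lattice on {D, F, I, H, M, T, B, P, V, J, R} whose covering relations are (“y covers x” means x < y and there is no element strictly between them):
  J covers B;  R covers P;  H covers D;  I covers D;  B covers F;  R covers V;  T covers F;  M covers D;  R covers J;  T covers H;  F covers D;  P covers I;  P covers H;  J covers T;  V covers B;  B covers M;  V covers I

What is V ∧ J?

Common lower bounds of {V, J}: B, D, F, M.
The greatest among these is B.

B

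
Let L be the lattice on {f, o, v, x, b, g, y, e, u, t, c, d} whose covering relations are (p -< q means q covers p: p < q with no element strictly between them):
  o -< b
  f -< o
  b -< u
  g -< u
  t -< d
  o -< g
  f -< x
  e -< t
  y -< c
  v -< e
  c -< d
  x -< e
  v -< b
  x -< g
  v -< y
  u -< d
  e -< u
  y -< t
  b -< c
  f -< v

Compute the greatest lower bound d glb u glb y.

v

Common lower bounds of {d, u, y}: f, v.
The greatest among these is v.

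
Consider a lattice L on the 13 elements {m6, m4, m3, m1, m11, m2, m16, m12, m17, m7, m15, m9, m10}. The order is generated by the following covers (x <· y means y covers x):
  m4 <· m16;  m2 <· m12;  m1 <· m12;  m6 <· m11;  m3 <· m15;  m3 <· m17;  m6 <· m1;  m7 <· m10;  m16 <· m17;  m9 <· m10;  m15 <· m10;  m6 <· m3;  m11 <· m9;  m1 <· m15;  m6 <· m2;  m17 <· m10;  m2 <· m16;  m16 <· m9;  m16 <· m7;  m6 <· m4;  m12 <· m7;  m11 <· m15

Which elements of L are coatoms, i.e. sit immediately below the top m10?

m15, m17, m7, m9

The coatoms are exactly the elements covered by m10: m15, m17, m7, m9.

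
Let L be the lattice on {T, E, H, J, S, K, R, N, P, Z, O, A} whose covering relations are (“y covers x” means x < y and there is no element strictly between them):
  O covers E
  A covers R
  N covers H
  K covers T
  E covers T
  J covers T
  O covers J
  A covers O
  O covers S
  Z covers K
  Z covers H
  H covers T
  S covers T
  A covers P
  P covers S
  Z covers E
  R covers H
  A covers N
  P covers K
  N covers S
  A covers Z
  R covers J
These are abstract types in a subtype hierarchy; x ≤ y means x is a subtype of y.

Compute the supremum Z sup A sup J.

A

Common upper bounds of {Z, A, J}: A.
The least among these is A.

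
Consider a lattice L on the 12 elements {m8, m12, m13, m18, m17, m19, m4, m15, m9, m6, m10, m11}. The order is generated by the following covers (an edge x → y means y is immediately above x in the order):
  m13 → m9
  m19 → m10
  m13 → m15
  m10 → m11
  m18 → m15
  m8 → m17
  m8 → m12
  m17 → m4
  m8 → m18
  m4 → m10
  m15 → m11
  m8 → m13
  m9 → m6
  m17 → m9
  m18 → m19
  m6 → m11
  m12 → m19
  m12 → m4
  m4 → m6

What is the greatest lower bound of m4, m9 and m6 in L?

m17

Common lower bounds of {m4, m9, m6}: m17, m8.
The greatest among these is m17.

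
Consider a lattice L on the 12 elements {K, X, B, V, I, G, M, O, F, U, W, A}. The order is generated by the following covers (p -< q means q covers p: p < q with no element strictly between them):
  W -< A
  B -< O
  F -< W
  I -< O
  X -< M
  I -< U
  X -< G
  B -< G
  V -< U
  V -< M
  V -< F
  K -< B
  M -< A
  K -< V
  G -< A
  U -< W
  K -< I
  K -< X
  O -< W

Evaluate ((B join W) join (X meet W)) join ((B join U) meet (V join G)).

B ∨ W = W
X ∧ W = K
W ∨ K = W
B ∨ U = W
V ∨ G = A
W ∧ A = W
W ∨ W = W

W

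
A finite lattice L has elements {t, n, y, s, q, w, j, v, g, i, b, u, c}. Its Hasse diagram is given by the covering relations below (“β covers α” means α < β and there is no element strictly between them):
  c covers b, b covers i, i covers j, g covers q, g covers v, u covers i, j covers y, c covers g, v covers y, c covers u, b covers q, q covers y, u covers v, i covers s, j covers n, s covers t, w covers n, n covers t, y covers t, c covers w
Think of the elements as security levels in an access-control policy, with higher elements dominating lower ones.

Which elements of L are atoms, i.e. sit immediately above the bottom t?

n, s, y

The atoms are exactly the elements that cover t: n, s, y.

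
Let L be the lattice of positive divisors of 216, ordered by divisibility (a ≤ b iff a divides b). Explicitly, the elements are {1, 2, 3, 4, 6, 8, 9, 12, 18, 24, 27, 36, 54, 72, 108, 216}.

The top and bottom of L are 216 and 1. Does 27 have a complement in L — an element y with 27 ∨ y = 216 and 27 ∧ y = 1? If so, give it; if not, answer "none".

8

Need y with 27 ∨ y = 216 and 27 ∧ y = 1.
Checking each element gives: 8.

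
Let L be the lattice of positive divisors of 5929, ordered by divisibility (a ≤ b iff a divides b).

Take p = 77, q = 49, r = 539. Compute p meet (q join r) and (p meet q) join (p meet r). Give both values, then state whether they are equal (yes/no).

77; 77; yes

q join r = 539, so p meet (q join r) = 77 meet 539 = 77.
p meet q = 7 and p meet r = 77, so (p meet q) join (p meet r) = 7 join 77 = 77.
Equal: yes.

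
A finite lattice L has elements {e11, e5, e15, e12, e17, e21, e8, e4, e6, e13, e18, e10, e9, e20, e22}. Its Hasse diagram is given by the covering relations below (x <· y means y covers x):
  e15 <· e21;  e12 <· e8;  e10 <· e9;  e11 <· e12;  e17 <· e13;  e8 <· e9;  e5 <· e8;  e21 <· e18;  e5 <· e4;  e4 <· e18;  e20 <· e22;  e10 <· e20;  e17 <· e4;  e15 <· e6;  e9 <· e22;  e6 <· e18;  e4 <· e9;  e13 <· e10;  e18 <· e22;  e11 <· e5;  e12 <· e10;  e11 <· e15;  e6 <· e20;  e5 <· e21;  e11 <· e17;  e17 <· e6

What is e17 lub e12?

Common upper bounds of {e17, e12}: e10, e20, e22, e9.
The least among these is e10.

e10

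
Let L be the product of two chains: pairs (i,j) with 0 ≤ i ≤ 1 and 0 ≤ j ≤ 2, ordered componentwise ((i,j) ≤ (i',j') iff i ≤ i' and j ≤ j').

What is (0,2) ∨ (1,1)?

(1,2)

Common upper bounds of {(0,2), (1,1)}: (1,2).
The least among these is (1,2).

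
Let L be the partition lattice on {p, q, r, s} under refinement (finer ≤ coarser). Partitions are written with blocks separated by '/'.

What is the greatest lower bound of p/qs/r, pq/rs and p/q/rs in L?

p/q/r/s

The meet (common refinement) of p/qs/r, pq/rs, p/q/rs intersects blocks pairwise, giving p/q/r/s.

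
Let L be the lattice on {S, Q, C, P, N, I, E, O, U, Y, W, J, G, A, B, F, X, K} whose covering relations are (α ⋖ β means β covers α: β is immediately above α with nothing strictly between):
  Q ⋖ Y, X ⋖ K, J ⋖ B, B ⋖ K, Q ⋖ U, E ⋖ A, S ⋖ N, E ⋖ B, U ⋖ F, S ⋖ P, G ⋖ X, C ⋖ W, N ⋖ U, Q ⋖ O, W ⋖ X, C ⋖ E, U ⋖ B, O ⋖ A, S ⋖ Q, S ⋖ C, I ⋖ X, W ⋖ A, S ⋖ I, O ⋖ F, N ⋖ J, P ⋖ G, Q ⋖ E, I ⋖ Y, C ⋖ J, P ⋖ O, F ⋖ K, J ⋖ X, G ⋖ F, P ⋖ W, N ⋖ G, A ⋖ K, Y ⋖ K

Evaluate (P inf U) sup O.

O

P ∧ U = S
S ∨ O = O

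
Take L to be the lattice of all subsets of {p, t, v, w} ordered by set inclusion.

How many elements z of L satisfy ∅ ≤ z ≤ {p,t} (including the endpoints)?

4

The interval [∅, {p,t}] = {{p,t}, {p}, {t}, ∅}, which has 4 elements.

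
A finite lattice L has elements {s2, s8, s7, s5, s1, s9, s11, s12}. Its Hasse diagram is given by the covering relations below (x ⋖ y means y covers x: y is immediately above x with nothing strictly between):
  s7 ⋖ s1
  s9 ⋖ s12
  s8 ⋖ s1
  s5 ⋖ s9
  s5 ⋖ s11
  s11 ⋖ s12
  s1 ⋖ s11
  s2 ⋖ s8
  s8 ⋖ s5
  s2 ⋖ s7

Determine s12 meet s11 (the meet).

s11

Common lower bounds of {s12, s11}: s1, s11, s2, s5, s7, s8.
The greatest among these is s11.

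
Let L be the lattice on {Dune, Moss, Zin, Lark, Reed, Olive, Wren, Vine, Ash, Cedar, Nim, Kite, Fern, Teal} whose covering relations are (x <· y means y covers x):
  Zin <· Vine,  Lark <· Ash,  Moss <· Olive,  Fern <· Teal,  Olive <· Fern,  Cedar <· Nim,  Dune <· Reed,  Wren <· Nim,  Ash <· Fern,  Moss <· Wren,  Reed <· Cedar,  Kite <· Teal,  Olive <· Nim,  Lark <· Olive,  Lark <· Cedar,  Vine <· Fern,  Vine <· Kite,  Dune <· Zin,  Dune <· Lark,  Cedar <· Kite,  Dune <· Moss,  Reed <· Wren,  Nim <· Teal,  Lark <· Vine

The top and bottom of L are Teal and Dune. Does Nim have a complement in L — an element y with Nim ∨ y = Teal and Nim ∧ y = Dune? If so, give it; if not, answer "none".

Zin

Need y with Nim ∨ y = Teal and Nim ∧ y = Dune.
Checking each element gives: Zin.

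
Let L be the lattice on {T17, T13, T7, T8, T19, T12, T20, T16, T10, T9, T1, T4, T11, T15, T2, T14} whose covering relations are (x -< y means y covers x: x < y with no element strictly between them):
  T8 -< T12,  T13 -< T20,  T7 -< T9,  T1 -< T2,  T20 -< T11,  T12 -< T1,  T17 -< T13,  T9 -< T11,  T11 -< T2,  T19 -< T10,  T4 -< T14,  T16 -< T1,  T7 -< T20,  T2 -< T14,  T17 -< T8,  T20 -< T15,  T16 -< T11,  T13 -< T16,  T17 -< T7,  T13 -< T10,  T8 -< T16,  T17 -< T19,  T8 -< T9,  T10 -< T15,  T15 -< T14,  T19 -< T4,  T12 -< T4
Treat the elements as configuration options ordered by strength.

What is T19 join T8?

Common upper bounds of {T19, T8}: T14, T4.
The least among these is T4.

T4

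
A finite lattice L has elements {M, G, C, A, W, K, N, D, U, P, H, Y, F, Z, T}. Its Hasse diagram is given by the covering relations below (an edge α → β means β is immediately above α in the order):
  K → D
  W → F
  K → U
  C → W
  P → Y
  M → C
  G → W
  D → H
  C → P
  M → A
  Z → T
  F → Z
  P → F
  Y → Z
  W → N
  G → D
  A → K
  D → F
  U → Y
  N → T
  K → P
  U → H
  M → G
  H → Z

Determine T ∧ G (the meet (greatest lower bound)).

Common lower bounds of {T, G}: G, M.
The greatest among these is G.

G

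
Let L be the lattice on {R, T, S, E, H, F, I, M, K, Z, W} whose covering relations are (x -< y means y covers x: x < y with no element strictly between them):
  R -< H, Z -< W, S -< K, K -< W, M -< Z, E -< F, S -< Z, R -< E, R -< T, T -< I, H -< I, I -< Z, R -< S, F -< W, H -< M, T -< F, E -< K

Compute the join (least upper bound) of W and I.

Common upper bounds of {W, I}: W.
The least among these is W.

W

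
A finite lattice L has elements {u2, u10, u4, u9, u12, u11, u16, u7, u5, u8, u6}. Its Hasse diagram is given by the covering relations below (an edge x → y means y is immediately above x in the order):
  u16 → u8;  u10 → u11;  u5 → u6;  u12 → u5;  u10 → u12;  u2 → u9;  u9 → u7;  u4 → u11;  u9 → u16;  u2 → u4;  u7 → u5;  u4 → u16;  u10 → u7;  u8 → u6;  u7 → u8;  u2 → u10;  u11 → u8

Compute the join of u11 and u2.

u11

Common upper bounds of {u11, u2}: u11, u6, u8.
The least among these is u11.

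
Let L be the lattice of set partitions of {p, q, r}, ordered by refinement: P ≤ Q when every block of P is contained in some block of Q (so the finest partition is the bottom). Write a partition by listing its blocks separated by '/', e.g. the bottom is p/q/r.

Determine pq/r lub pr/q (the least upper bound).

The join of pq/r and pr/q merges any blocks that overlap across the partitions, giving pqr.

pqr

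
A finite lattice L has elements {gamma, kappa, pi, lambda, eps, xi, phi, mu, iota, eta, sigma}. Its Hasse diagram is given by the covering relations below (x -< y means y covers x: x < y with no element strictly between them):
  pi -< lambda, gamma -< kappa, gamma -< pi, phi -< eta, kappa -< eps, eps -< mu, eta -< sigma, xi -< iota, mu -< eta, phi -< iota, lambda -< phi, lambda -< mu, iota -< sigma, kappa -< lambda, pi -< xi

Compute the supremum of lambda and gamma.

lambda

Common upper bounds of {lambda, gamma}: eta, iota, lambda, mu, phi, sigma.
The least among these is lambda.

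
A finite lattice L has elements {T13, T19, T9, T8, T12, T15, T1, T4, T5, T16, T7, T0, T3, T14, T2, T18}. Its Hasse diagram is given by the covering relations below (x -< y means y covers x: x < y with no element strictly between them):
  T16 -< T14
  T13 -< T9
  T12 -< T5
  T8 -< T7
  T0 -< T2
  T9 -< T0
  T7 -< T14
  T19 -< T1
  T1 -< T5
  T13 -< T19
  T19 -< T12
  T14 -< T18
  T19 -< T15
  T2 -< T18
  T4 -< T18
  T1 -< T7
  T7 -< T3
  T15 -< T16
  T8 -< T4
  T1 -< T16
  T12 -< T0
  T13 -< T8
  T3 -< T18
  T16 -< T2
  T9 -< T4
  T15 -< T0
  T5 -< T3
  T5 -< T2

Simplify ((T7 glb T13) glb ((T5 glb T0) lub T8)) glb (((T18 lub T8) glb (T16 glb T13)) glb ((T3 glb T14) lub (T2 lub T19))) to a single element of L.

T7 ∧ T13 = T13
T5 ∧ T0 = T12
T12 ∨ T8 = T3
T13 ∧ T3 = T13
T18 ∨ T8 = T18
T16 ∧ T13 = T13
T18 ∧ T13 = T13
T3 ∧ T14 = T7
T2 ∨ T19 = T2
T7 ∨ T2 = T18
T13 ∧ T18 = T13
T13 ∧ T13 = T13

T13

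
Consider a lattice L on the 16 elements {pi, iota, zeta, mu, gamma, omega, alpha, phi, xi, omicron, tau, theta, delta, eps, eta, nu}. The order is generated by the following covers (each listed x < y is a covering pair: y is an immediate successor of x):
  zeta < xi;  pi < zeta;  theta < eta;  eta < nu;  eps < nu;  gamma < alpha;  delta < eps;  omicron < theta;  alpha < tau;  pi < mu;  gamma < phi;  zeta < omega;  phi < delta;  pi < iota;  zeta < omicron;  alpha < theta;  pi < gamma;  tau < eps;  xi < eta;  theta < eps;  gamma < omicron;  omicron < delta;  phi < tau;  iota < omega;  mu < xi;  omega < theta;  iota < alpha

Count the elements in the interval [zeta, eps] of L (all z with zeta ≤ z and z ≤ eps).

The interval [zeta, eps] = {delta, eps, omega, omicron, theta, zeta}, which has 6 elements.

6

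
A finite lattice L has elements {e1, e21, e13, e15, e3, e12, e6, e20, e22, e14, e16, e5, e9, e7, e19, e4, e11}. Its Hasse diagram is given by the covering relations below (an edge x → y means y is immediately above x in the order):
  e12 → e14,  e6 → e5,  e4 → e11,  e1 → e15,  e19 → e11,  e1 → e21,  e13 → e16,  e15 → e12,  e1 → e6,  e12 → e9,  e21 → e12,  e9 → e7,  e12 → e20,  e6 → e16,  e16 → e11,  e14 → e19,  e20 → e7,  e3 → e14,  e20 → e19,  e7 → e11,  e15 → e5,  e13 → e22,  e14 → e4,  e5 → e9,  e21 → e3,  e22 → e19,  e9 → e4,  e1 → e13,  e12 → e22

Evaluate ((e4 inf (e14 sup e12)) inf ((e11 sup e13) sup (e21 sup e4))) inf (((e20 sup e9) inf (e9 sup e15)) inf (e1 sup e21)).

e21

e14 ∨ e12 = e14
e4 ∧ e14 = e14
e11 ∨ e13 = e11
e21 ∨ e4 = e4
e11 ∨ e4 = e11
e14 ∧ e11 = e14
e20 ∨ e9 = e7
e9 ∨ e15 = e9
e7 ∧ e9 = e9
e1 ∨ e21 = e21
e9 ∧ e21 = e21
e14 ∧ e21 = e21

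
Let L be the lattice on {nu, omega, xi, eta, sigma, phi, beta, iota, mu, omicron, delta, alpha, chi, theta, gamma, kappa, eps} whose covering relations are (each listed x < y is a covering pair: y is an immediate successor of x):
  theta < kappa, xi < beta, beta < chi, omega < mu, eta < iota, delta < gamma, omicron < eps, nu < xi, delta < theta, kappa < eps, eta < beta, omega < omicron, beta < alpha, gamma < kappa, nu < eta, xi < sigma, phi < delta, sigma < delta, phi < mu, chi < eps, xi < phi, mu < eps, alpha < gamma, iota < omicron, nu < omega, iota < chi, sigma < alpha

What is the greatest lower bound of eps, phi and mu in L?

phi

Common lower bounds of {eps, phi, mu}: nu, phi, xi.
The greatest among these is phi.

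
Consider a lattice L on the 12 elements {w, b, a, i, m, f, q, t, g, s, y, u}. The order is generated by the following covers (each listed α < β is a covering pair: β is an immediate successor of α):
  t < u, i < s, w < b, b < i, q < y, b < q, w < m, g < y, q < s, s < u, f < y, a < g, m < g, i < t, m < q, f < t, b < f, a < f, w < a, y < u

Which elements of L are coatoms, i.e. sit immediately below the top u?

The coatoms are exactly the elements covered by u: s, t, y.

s, t, y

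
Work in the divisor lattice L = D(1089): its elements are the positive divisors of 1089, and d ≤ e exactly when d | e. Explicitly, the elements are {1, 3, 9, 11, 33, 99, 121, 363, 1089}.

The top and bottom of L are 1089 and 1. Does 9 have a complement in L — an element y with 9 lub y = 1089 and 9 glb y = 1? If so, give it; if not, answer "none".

121

Need y with 9 ∨ y = 1089 and 9 ∧ y = 1.
Checking each element gives: 121.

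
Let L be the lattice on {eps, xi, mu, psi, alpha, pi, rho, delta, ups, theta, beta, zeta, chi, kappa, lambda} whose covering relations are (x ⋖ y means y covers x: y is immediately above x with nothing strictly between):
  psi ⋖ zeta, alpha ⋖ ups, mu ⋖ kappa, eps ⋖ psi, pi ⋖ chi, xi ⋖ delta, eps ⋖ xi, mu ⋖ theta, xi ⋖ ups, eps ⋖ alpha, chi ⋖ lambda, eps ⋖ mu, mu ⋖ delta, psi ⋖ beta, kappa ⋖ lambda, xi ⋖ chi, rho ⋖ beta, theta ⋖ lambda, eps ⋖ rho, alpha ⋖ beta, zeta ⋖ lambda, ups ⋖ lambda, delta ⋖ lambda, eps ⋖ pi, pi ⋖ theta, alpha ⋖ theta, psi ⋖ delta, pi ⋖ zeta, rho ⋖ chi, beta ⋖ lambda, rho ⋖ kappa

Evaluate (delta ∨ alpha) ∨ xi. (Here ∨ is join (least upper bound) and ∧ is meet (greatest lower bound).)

delta ∨ alpha = lambda
lambda ∨ xi = lambda

lambda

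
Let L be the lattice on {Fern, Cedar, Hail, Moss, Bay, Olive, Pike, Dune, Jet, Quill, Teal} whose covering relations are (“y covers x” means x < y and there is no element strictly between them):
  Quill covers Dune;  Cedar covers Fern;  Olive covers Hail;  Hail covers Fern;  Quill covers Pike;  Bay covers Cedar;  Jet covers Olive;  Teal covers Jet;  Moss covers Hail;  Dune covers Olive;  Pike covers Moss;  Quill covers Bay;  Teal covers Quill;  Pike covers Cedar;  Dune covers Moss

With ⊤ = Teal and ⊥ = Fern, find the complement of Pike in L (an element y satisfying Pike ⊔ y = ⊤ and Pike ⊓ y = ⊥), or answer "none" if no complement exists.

For every candidate y, either Pike ∨ y ≠ Teal or Pike ∧ y ≠ Fern; no complement exists.

none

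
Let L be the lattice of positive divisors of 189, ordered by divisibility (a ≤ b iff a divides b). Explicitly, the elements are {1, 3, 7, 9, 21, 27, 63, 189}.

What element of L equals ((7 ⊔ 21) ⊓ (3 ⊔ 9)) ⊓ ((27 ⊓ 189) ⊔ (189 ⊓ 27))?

3

7 ∨ 21 = 21
3 ∨ 9 = 9
21 ∧ 9 = 3
27 ∧ 189 = 27
189 ∧ 27 = 27
27 ∨ 27 = 27
3 ∧ 27 = 3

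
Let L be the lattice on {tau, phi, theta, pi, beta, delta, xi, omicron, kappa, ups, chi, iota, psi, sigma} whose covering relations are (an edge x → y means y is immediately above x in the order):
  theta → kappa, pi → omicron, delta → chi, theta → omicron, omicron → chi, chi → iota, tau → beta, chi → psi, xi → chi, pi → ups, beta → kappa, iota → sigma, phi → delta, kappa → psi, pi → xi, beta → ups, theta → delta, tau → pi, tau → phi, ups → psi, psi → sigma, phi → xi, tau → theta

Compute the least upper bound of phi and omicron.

Common upper bounds of {phi, omicron}: chi, iota, psi, sigma.
The least among these is chi.

chi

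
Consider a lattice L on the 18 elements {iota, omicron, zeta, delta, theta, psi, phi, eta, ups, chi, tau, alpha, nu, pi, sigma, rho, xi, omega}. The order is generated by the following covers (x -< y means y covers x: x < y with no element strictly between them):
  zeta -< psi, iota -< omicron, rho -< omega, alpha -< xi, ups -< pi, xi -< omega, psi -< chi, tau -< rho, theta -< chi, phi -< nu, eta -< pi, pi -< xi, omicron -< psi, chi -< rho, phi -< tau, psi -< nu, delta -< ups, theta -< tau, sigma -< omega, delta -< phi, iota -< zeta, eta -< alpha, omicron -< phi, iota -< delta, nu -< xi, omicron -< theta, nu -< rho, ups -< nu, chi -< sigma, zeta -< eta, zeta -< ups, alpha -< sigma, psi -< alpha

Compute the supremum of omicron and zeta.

psi

Common upper bounds of {omicron, zeta}: alpha, chi, nu, omega, psi, rho, sigma, xi.
The least among these is psi.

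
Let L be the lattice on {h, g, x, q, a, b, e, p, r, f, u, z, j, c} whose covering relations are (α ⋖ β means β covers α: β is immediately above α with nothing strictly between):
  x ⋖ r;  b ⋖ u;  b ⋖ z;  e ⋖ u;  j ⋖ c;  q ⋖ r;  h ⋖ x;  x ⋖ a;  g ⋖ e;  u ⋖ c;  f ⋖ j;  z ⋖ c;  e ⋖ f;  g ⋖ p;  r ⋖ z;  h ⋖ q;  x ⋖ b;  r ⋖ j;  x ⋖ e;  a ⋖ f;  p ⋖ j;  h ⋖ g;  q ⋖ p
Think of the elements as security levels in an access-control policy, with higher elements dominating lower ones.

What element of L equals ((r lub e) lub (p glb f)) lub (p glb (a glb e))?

r ∨ e = j
p ∧ f = g
j ∨ g = j
a ∧ e = x
p ∧ x = h
j ∨ h = j

j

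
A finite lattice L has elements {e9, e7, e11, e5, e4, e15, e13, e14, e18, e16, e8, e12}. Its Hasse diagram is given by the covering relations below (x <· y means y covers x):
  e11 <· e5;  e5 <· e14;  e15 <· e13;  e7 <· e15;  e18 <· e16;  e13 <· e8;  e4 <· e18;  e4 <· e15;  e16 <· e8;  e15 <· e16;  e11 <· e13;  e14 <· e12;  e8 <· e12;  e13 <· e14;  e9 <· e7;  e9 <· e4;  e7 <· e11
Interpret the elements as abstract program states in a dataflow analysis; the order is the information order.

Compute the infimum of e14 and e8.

e13

Common lower bounds of {e14, e8}: e11, e13, e15, e4, e7, e9.
The greatest among these is e13.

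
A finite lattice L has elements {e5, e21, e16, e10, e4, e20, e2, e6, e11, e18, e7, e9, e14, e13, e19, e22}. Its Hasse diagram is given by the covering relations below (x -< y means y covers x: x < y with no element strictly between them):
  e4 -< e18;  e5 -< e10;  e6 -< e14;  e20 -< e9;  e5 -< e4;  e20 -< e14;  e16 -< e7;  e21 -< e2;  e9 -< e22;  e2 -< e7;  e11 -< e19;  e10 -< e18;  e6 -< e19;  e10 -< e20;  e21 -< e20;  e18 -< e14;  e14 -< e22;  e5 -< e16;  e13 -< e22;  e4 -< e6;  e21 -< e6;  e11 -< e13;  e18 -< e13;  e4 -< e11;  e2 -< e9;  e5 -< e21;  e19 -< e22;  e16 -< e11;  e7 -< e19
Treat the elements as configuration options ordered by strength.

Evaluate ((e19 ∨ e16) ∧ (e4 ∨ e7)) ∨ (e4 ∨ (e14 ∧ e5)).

e19

e19 ∨ e16 = e19
e4 ∨ e7 = e19
e19 ∧ e19 = e19
e14 ∧ e5 = e5
e4 ∨ e5 = e4
e19 ∨ e4 = e19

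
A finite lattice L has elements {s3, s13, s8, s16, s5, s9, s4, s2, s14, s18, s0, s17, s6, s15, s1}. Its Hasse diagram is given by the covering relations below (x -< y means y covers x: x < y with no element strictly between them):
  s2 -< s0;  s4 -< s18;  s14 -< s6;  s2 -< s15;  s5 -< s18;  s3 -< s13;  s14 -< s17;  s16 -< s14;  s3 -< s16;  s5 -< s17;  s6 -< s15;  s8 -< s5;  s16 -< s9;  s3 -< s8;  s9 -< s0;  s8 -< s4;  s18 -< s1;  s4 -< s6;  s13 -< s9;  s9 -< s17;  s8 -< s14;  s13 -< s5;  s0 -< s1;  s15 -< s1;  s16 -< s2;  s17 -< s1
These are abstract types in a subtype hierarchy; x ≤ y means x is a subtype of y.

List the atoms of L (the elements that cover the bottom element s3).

The atoms are exactly the elements that cover s3: s13, s16, s8.

s13, s16, s8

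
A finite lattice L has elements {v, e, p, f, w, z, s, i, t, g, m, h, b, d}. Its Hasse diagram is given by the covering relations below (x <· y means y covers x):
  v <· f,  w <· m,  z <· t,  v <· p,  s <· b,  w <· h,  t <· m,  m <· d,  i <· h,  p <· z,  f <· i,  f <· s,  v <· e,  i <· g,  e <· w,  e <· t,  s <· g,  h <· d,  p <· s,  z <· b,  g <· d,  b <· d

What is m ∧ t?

t

Common lower bounds of {m, t}: e, p, t, v, z.
The greatest among these is t.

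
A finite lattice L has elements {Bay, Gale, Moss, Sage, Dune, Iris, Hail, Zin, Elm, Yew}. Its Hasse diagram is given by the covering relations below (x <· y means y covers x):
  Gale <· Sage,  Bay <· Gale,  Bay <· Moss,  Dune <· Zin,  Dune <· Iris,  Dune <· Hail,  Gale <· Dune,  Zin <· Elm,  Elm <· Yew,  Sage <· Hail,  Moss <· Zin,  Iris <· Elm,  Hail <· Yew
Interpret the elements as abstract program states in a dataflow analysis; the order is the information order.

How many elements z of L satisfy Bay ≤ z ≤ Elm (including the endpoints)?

7

The interval [Bay, Elm] = {Bay, Dune, Elm, Gale, Iris, Moss, Zin}, which has 7 elements.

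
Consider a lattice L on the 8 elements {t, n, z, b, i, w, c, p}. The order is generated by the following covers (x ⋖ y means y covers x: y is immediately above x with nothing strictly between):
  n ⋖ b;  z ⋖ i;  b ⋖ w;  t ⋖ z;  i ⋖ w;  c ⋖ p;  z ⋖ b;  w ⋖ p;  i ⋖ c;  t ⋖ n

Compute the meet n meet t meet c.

Common lower bounds of {n, t, c}: t.
The greatest among these is t.

t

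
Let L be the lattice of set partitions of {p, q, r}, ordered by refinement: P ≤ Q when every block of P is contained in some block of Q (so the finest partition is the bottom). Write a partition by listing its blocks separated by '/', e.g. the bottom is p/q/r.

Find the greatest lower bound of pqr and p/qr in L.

p/qr

The meet (common refinement) of pqr and p/qr intersects blocks pairwise, giving p/qr.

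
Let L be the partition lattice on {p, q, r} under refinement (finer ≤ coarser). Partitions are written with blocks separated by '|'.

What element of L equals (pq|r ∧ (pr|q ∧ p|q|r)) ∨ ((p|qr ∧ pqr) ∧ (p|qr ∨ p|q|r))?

p|qr

pr|q ∧ p|q|r = p|q|r
pq|r ∧ p|q|r = p|q|r
p|qr ∧ pqr = p|qr
p|qr ∨ p|q|r = p|qr
p|qr ∧ p|qr = p|qr
p|q|r ∨ p|qr = p|qr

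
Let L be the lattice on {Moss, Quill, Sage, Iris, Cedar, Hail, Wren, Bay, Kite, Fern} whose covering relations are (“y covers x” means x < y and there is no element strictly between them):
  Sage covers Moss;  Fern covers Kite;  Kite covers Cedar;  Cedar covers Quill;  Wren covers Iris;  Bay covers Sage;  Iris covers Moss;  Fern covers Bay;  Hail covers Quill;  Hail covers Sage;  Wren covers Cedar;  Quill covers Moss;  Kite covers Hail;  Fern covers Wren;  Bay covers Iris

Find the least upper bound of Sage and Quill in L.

Hail

Common upper bounds of {Sage, Quill}: Fern, Hail, Kite.
The least among these is Hail.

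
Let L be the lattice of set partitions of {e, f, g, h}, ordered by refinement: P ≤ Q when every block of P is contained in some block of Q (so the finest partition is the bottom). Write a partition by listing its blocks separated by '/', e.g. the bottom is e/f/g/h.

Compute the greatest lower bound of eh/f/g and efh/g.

Common lower bounds of {eh/f/g, efh/g}: e/f/g/h, eh/f/g.
The greatest among these is eh/f/g.

eh/f/g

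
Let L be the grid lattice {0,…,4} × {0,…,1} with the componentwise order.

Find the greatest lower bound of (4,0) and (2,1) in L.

In a product of chains, the meet is componentwise min, giving (2,0).

(2,0)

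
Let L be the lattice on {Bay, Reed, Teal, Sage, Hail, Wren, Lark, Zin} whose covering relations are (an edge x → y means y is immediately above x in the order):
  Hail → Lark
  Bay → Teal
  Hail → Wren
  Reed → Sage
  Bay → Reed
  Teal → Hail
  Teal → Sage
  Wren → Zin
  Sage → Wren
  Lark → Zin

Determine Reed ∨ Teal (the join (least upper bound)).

Sage

Common upper bounds of {Reed, Teal}: Sage, Wren, Zin.
The least among these is Sage.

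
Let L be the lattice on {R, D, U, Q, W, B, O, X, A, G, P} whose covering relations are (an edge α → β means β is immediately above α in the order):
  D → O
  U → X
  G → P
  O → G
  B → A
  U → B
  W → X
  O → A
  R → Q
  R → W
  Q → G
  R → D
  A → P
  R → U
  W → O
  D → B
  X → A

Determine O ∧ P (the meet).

Common lower bounds of {O, P}: D, O, R, W.
The greatest among these is O.

O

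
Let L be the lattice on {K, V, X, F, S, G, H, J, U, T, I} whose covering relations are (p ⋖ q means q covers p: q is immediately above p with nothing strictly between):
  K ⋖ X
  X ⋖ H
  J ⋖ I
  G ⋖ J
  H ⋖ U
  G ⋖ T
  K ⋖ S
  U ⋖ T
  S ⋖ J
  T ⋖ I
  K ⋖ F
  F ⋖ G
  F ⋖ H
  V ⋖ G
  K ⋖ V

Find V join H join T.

T

Common upper bounds of {V, H, T}: I, T.
The least among these is T.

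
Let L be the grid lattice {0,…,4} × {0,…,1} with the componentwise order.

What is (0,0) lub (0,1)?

In a product of chains, the join is componentwise max, giving (0,1).

(0,1)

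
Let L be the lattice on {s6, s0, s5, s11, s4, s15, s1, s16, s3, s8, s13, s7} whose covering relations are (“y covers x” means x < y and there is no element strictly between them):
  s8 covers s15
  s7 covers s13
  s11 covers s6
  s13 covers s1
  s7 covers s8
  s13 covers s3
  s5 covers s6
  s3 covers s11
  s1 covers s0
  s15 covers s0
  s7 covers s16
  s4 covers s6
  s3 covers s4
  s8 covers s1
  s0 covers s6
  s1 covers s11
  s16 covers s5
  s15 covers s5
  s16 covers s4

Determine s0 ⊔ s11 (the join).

s1

Common upper bounds of {s0, s11}: s1, s13, s7, s8.
The least among these is s1.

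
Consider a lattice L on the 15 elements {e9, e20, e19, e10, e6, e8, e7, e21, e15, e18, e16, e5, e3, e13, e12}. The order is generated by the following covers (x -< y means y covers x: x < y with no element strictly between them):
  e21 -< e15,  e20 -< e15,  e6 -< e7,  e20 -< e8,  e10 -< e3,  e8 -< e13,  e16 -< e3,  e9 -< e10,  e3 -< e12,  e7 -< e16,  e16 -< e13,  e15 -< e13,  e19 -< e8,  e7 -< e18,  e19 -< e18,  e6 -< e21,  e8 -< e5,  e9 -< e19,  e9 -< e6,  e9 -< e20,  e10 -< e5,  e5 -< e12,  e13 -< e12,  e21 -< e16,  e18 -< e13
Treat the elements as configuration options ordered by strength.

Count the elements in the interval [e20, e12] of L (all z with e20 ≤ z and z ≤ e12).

The interval [e20, e12] = {e12, e13, e15, e20, e5, e8}, which has 6 elements.

6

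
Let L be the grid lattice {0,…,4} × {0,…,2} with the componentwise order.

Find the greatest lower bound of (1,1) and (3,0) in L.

(1,0)

Common lower bounds of {(1,1), (3,0)}: (0,0), (1,0).
The greatest among these is (1,0).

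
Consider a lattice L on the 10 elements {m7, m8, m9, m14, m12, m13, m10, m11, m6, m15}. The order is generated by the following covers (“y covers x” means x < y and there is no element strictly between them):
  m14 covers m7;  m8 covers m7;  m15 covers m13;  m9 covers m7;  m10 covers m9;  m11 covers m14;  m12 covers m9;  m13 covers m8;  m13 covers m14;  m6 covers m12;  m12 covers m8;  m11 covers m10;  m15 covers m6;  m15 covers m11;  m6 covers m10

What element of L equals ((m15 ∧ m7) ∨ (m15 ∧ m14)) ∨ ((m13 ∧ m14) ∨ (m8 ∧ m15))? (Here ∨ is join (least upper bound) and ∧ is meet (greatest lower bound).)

m15 ∧ m7 = m7
m15 ∧ m14 = m14
m7 ∨ m14 = m14
m13 ∧ m14 = m14
m8 ∧ m15 = m8
m14 ∨ m8 = m13
m14 ∨ m13 = m13

m13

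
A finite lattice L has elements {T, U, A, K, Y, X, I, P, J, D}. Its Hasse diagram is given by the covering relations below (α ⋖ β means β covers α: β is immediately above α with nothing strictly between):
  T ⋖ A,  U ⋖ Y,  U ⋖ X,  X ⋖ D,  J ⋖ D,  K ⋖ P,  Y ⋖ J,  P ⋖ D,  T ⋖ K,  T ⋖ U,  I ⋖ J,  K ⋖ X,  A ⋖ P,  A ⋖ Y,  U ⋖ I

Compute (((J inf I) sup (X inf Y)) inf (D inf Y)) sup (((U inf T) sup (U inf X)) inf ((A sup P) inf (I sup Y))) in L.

U

J ∧ I = I
X ∧ Y = U
I ∨ U = I
D ∧ Y = Y
I ∧ Y = U
U ∧ T = T
U ∧ X = U
T ∨ U = U
A ∨ P = P
I ∨ Y = J
P ∧ J = A
U ∧ A = T
U ∨ T = U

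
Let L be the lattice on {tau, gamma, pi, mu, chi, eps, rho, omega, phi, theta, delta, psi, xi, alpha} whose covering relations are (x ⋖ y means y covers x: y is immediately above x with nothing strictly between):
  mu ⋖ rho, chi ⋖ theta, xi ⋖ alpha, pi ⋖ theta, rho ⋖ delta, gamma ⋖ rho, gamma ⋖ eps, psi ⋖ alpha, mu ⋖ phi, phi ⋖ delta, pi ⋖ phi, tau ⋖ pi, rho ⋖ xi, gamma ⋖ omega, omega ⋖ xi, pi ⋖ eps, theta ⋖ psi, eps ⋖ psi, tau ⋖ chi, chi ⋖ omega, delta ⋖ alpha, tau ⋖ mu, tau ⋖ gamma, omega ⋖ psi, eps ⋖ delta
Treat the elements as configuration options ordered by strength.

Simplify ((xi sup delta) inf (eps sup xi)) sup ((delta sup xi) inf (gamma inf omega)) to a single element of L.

xi ∨ delta = alpha
eps ∨ xi = alpha
alpha ∧ alpha = alpha
delta ∨ xi = alpha
gamma ∧ omega = gamma
alpha ∧ gamma = gamma
alpha ∨ gamma = alpha

alpha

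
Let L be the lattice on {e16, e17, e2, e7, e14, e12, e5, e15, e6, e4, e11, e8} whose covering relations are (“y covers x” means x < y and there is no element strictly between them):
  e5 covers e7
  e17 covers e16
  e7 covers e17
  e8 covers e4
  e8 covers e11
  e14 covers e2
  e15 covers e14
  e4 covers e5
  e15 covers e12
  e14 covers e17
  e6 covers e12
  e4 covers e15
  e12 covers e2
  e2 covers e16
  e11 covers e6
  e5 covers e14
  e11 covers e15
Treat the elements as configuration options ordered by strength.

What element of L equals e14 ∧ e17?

e17

e14 ∧ e17 = e17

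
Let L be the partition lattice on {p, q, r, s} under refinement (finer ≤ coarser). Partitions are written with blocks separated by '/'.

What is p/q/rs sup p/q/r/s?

The join of p/q/rs and p/q/r/s merges any blocks that overlap across the partitions, giving p/q/rs.

p/q/rs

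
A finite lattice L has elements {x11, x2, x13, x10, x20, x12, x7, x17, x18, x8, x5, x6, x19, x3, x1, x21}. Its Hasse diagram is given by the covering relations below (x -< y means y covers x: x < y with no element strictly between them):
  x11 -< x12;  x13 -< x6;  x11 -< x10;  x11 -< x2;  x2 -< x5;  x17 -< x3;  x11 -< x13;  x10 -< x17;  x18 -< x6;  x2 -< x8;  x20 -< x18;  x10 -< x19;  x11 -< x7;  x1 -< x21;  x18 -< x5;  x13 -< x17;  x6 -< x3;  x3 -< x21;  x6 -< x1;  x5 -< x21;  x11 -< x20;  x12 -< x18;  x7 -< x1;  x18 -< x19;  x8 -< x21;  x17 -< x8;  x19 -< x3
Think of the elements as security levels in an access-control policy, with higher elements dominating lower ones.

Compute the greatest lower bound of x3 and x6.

Common lower bounds of {x3, x6}: x11, x12, x13, x18, x20, x6.
The greatest among these is x6.

x6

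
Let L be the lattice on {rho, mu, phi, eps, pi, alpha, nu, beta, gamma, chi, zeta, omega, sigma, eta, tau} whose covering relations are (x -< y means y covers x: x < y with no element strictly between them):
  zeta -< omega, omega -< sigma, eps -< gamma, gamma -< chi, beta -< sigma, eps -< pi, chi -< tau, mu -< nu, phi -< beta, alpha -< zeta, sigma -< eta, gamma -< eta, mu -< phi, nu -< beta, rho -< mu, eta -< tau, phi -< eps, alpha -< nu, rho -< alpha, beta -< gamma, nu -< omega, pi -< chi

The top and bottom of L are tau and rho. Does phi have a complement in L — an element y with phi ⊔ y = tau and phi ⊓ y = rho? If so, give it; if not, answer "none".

none

For every candidate y, either phi ∨ y ≠ tau or phi ∧ y ≠ rho; no complement exists.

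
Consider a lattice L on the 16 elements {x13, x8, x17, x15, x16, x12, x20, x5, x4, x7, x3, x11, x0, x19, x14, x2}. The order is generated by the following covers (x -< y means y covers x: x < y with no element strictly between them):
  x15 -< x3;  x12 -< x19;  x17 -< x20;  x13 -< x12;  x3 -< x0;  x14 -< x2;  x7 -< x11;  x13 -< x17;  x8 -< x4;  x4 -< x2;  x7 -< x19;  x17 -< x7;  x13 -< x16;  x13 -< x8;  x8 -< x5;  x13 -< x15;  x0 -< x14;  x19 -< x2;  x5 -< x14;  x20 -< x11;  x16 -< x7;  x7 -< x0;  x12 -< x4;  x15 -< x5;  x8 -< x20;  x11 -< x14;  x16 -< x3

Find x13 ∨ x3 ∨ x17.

x0

Common upper bounds of {x13, x3, x17}: x0, x14, x2.
The least among these is x0.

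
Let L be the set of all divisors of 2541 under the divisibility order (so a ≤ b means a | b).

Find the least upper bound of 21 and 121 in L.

In the divisibility order, the join is the least common multiple: lcm(21, 121) = 2541.

2541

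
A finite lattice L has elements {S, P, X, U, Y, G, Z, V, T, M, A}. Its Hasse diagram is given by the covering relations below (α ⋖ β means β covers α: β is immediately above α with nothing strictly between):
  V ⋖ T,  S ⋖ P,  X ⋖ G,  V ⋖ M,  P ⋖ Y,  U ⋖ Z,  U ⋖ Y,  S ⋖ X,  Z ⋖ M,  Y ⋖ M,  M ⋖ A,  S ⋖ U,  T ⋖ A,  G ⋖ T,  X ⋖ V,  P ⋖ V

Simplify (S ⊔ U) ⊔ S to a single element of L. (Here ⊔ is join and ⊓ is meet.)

U

S ∨ U = U
U ∨ S = U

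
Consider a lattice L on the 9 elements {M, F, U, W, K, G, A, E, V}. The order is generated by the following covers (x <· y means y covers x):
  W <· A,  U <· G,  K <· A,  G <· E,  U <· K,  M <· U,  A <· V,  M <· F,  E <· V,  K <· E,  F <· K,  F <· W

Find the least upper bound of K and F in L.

Common upper bounds of {K, F}: A, E, K, V.
The least among these is K.

K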